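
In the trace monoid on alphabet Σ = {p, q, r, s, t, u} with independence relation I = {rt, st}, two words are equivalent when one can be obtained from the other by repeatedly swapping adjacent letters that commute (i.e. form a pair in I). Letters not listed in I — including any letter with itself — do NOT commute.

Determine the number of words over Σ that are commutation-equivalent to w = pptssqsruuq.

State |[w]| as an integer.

3

piece 0:p — minimal
piece 1:p rests on {0:p}
piece 2:t rests on {1:p}
piece 3:s rests on {1:p}
piece 4:s rests on {3:s}
piece 5:q rests on {2:t, 4:s}
piece 6:s rests on {5:q}
piece 7:r rests on {6:s}
piece 8:u rests on {7:r}
piece 9:u rests on {8:u}
piece 10:q rests on {9:u}
minimal pieces: {0:p}
ways to finish when only these pieces remain (= sum over removing one remaining piece with nothing left below it):
  1 left: {10}→1
  2 left: {9,10}→1
  3 left: {8,9,10}→1
  4 left: {7,8,9,10}→1
  5 left: {6,7,8,9,10}→1
  6 left: {5,6,7,8,9,10}→1
  7 left: {2,5,6,7,8,9,10}→1  {4,5,6,7,8,9,10}→1
  8 left: {2,4,5,6,7,8,9,10}→2  {3,4,5,6,7,8,9,10}→1
  9 left: {2,3,4,5,6,7,8,9,10}→3
  placing 0:p first → 3 extensions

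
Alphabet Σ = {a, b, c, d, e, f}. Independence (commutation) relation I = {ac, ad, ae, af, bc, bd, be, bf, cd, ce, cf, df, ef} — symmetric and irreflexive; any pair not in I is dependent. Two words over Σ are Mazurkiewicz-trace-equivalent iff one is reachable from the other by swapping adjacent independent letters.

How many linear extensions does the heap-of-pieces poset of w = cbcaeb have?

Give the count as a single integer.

#0=c has no predecessor
#1=b has no predecessor
#2=c depends on [0:c]
#3=a depends on [1:b]
#4=e has no predecessor
#5=b depends on [3:a]
sources: [0:c, 1:b, 4:e]
N(rest) = Σ N(rest − s) over sources s of rest; N(one piece) = 1:
  size 1 → [2]=1  [4]=1  [5]=1
  size 2 → [0,2]=1  [2,4]=2  [2,5]=2  [3,5]=1  [4,5]=2
  size 3 → [0,2,4]=3  [0,2,5]=3  [1,3,5]=1  [2,3,5]=3  [2,4,5]=6  [3,4,5]=3
  size 4 → [0,2,3,5]=6  [0,2,4,5]=12  [1,2,3,5]=4  [1,3,4,5]=4  [2,3,4,5]=12
  first=0(c) contributes 20
  first=1(b) contributes 30
  first=4(e) contributes 10
|[w]| = 60

60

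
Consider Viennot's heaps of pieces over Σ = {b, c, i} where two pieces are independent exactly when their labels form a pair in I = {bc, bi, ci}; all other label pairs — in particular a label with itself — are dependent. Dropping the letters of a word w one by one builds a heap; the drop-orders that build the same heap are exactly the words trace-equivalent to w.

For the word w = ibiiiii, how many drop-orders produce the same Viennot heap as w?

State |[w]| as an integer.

7

drop 0:i onto floor
drop 1:b onto floor
drop 2:i onto {0:i}
drop 3:i onto {2:i}
drop 4:i onto {3:i}
drop 5:i onto {4:i}
drop 6:i onto {5:i}
ground layer = {0:i, 1:b}
drop-orders for the pieces not yet dropped (sum over which currently-grounded one goes next):
  1 to go: {1} 1  {6} 1
  2 to go: {1,6} 2  {5,6} 1
  3 to go: {1,5,6} 3  {4,5,6} 1
  4 to go: {1,4,5,6} 4  {3,4,5,6} 1
  5 to go: {1,3,4,5,6} 5  {2,3,4,5,6} 1
  if 0:i drops first: 6 orders
  if 1:b drops first: 1 orders
heap linearizations: 7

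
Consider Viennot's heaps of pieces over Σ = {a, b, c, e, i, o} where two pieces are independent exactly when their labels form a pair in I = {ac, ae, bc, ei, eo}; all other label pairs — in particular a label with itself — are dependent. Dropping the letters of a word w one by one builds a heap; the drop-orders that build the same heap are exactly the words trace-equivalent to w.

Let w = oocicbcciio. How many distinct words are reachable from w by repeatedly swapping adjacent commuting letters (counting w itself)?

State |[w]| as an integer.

piece 0:o — minimal
piece 1:o rests on {0:o}
piece 2:c rests on {1:o}
piece 3:i rests on {2:c}
piece 4:c rests on {3:i}
piece 5:b rests on {3:i}
piece 6:c rests on {4:c}
piece 7:c rests on {6:c}
piece 8:i rests on {5:b, 7:c}
piece 9:i rests on {8:i}
piece 10:o rests on {9:i}
minimal pieces: {0:o}
ways to finish when only these pieces remain (= sum over removing one remaining piece with nothing left below it):
  1 left: {10}→1
  2 left: {9,10}→1
  3 left: {8,9,10}→1
  4 left: {5,8,9,10}→1  {7,8,9,10}→1
  5 left: {5,7,8,9,10}→2  {6,7,8,9,10}→1
  6 left: {4,6,7,8,9,10}→1  {5,6,7,8,9,10}→3
  7 left: {4,5,6,7,8,9,10}→4
  8 left: {3,4,5,6,7,8,9,10}→4
  9 left: {2,3,4,5,6,7,8,9,10}→4
  placing 0:o first → 4 extensions

4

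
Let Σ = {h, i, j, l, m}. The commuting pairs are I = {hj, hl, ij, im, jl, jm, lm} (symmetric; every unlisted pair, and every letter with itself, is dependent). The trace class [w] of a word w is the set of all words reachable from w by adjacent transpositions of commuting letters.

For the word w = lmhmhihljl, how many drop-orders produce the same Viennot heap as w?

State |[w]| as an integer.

piece 0:l — minimal
piece 1:m — minimal
piece 2:h rests on {1:m}
piece 3:m rests on {2:h}
piece 4:h rests on {3:m}
piece 5:i rests on {0:l, 4:h}
piece 6:h rests on {5:i}
piece 7:l rests on {5:i}
piece 8:j — minimal
piece 9:l rests on {7:l}
minimal pieces: {0:l, 1:m, 8:j}
ways to finish when only these pieces remain (= sum over removing one remaining piece with nothing left below it):
  1 left: {6}→1  {8}→1  {9}→1
  2 left: {6,8}→2  {6,9}→2  {7,9}→1  {8,9}→2
  3 left: {6,7,9}→3  {6,8,9}→6  {7,8,9}→3
  4 left: {5,6,7,9}→3  {6,7,8,9}→12
  5 left: {0,5,6,7,9}→3  {4,5,6,7,9}→3  {5,6,7,8,9}→15
  6 left: {0,4,5,6,7,9}→6  {0,5,6,7,8,9}→18  {3,4,5,6,7,9}→3  {4,5,6,7,8,9}→18
  7 left: {0,3,4,5,6,7,9}→9  {0,4,5,6,7,8,9}→42  {2,3,4,5,6,7,9}→3  {3,4,5,6,7,8,9}→21
  8 left: {0,2,3,4,5,6,7,9}→12  {0,3,4,5,6,7,8,9}→72  {1,2,3,4,5,6,7,9}→3  {2,3,4,5,6,7,8,9}→24
  placing 0:l first → 27 extensions
  placing 1:m first → 108 extensions
  placing 8:j first → 15 extensions
total linear extensions = 150

150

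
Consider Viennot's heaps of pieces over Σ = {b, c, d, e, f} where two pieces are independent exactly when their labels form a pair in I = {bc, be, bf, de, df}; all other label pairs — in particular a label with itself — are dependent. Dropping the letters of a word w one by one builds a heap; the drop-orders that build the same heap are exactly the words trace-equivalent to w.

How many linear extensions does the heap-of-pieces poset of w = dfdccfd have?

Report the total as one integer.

6

#0=d has no predecessor
#1=f has no predecessor
#2=d depends on [0:d]
#3=c depends on [1:f, 2:d]
#4=c depends on [3:c]
#5=f depends on [4:c]
#6=d depends on [4:c]
sources: [0:d, 1:f]
N(rest) = Σ N(rest − s) over sources s of rest; N(one piece) = 1:
  size 1 → [5]=1  [6]=1
  size 2 → [5,6]=2
  size 3 → [4,5,6]=2
  size 4 → [3,4,5,6]=2
  size 5 → [1,3,4,5,6]=2  [2,3,4,5,6]=2
  first=0(d) contributes 4
  first=1(f) contributes 2
|[w]| = 6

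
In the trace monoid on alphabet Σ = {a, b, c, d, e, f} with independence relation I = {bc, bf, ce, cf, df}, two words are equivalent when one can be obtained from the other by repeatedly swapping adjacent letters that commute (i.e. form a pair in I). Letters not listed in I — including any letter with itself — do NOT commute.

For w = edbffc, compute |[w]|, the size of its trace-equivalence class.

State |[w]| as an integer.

20

piece 0:e — minimal
piece 1:d rests on {0:e}
piece 2:b rests on {1:d}
piece 3:f rests on {0:e}
piece 4:f rests on {3:f}
piece 5:c rests on {1:d}
minimal pieces: {0:e}
ways to finish when only these pieces remain (= sum over removing one remaining piece with nothing left below it):
  1 left: {2}→1  {4}→1  {5}→1
  2 left: {2,4}→2  {2,5}→2  {3,4}→1  {4,5}→2
  3 left: {1,2,5}→2  {2,3,4}→3  {2,4,5}→6  {3,4,5}→3
  4 left: {1,2,4,5}→8  {2,3,4,5}→12
  placing 0:e first → 20 extensions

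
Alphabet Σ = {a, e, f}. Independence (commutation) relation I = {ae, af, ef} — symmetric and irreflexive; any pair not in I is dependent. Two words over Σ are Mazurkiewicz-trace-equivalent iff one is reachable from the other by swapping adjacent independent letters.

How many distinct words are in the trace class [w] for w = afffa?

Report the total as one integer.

piece 0:a — minimal
piece 1:f — minimal
piece 2:f rests on {1:f}
piece 3:f rests on {2:f}
piece 4:a rests on {0:a}
minimal pieces: {0:a, 1:f}
ways to finish when only these pieces remain (= sum over removing one remaining piece with nothing left below it):
  1 left: {3}→1  {4}→1
  2 left: {0,4}→1  {2,3}→1  {3,4}→2
  3 left: {0,3,4}→3  {1,2,3}→1  {2,3,4}→3
  placing 0:a first → 4 extensions
  placing 1:f first → 6 extensions
total linear extensions = 10

10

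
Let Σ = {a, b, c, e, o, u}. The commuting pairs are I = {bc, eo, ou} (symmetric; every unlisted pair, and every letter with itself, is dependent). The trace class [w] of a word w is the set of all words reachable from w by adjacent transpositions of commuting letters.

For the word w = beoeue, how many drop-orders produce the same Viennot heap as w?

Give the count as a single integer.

piece 0:b — minimal
piece 1:e rests on {0:b}
piece 2:o rests on {0:b}
piece 3:e rests on {1:e}
piece 4:u rests on {3:e}
piece 5:e rests on {4:u}
minimal pieces: {0:b}
ways to finish when only these pieces remain (= sum over removing one remaining piece with nothing left below it):
  1 left: {2}→1  {5}→1
  2 left: {2,5}→2  {4,5}→1
  3 left: {2,4,5}→3  {3,4,5}→1
  4 left: {1,3,4,5}→1  {2,3,4,5}→4
  placing 0:b first → 5 extensions

5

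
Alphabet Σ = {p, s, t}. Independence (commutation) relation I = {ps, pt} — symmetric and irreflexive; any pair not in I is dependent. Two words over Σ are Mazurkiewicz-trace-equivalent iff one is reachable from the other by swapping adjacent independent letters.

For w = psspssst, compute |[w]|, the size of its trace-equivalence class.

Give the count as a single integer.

28

#0=p has no predecessor
#1=s has no predecessor
#2=s depends on [1:s]
#3=p depends on [0:p]
#4=s depends on [2:s]
#5=s depends on [4:s]
#6=s depends on [5:s]
#7=t depends on [6:s]
sources: [0:p, 1:s]
N(rest) = Σ N(rest − s) over sources s of rest; N(one piece) = 1:
  size 1 → [3]=1  [7]=1
  size 2 → [0,3]=1  [3,7]=2  [6,7]=1
  size 3 → [0,3,7]=3  [3,6,7]=3  [5,6,7]=1
  size 4 → [0,3,6,7]=6  [3,5,6,7]=4  [4,5,6,7]=1
  size 5 → [0,3,5,6,7]=10  [2,4,5,6,7]=1  [3,4,5,6,7]=5
  size 6 → [0,3,4,5,6,7]=15  [1,2,4,5,6,7]=1  [2,3,4,5,6,7]=6
  first=0(p) contributes 7
  first=1(s) contributes 21
|[w]| = 28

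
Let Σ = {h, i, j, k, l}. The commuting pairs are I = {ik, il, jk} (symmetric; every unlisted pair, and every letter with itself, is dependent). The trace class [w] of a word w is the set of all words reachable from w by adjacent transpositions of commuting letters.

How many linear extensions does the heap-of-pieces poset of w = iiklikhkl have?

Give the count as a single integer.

piece 0:i — minimal
piece 1:i rests on {0:i}
piece 2:k — minimal
piece 3:l rests on {2:k}
piece 4:i rests on {1:i}
piece 5:k rests on {3:l}
piece 6:h rests on {4:i, 5:k}
piece 7:k rests on {6:h}
piece 8:l rests on {7:k}
minimal pieces: {0:i, 2:k}
ways to finish when only these pieces remain (= sum over removing one remaining piece with nothing left below it):
  1 left: {8}→1
  2 left: {7,8}→1
  3 left: {6,7,8}→1
  4 left: {4,6,7,8}→1  {5,6,7,8}→1
  5 left: {1,4,6,7,8}→1  {3,5,6,7,8}→1  {4,5,6,7,8}→2
  6 left: {0,1,4,6,7,8}→1  {1,4,5,6,7,8}→3  {2,3,5,6,7,8}→1  {3,4,5,6,7,8}→3
  7 left: {0,1,4,5,6,7,8}→4  {1,3,4,5,6,7,8}→6  {2,3,4,5,6,7,8}→4
  placing 0:i first → 10 extensions
  placing 2:k first → 10 extensions
total linear extensions = 20

20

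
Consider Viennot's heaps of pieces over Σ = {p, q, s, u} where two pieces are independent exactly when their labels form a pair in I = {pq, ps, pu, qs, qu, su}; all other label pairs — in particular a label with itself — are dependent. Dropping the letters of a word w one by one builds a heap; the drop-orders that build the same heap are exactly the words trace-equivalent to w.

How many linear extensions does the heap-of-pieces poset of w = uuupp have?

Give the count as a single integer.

piece 0:u — minimal
piece 1:u rests on {0:u}
piece 2:u rests on {1:u}
piece 3:p — minimal
piece 4:p rests on {3:p}
minimal pieces: {0:u, 3:p}
ways to finish when only these pieces remain (= sum over removing one remaining piece with nothing left below it):
  1 left: {2}→1  {4}→1
  2 left: {1,2}→1  {2,4}→2  {3,4}→1
  3 left: {0,1,2}→1  {1,2,4}→3  {2,3,4}→3
  placing 0:u first → 6 extensions
  placing 3:p first → 4 extensions
total linear extensions = 10

10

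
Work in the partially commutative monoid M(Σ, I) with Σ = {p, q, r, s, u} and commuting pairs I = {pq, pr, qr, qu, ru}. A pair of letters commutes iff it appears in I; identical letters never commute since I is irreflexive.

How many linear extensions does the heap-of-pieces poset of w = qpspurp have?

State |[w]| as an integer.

8

#0=q has no predecessor
#1=p has no predecessor
#2=s depends on [0:q, 1:p]
#3=p depends on [2:s]
#4=u depends on [3:p]
#5=r depends on [2:s]
#6=p depends on [4:u]
sources: [0:q, 1:p]
N(rest) = Σ N(rest − s) over sources s of rest; N(one piece) = 1:
  size 1 → [5]=1  [6]=1
  size 2 → [4,6]=1  [5,6]=2
  size 3 → [3,4,6]=1  [4,5,6]=3
  size 4 → [3,4,5,6]=4
  size 5 → [2,3,4,5,6]=4
  first=0(q) contributes 4
  first=1(p) contributes 4
|[w]| = 8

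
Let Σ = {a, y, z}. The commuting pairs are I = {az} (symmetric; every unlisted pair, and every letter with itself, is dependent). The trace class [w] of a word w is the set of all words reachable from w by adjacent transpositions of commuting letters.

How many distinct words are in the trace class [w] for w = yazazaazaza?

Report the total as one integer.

0(y) covers ∅
1(a) covers 0:y
2(z) covers 0:y
3(a) covers 1:a
4(z) covers 2:z
5(a) covers 3:a
6(a) covers 5:a
7(z) covers 4:z
8(a) covers 6:a
9(z) covers 7:z
10(a) covers 8:a
floor of heap: 0:y
completions by unplaced set U, small U first (add the entries for U minus each lowest piece of U):
  |U|=1: {9}:1  {10}:1
  |U|=2: {7,9}:1  {8,10}:1  {9,10}:2
  |U|=3: {4,7,9}:1  {6,8,10}:1  {7,9,10}:3  {8,9,10}:3
  |U|=4: {2,4,7,9}:1  {4,7,9,10}:4  {5,6,8,10}:1  {6,8,9,10}:4  {7,8,9,10}:6
  |U|=5: {2,4,7,9,10}:5  {3,5,6,8,10}:1  {4,7,8,9,10}:10  {5,6,8,9,10}:5  {6,7,8,9,10}:10
  |U|=6: {1,3,5,6,8,10}:1  {2,4,7,8,9,10}:15  {3,5,6,8,9,10}:6  {4,6,7,8,9,10}:20  {5,6,7,8,9,10}:15
  |U|=7: {1,3,5,6,8,9,10}:7  {2,4,6,7,8,9,10}:35  {3,5,6,7,8,9,10}:21  {4,5,6,7,8,9,10}:35
  |U|=8: {1,3,5,6,7,8,9,10}:28  {2,4,5,6,7,8,9,10}:70  {3,4,5,6,7,8,9,10}:56
  |U|=9: {1,3,4,5,6,7,8,9,10}:84  {2,3,4,5,6,7,8,9,10}:126
  start at 0(y): 210

210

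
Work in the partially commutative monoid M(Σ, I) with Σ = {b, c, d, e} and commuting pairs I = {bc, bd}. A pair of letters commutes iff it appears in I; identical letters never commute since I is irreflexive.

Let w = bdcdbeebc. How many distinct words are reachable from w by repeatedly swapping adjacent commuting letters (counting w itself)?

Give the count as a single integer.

0(b) covers ∅
1(d) covers ∅
2(c) covers 1:d
3(d) covers 2:c
4(b) covers 0:b
5(e) covers 3:d, 4:b
6(e) covers 5:e
7(b) covers 6:e
8(c) covers 6:e
floor of heap: 0:b, 1:d
completions by unplaced set U, small U first (add the entries for U minus each lowest piece of U):
  |U|=1: {7}:1  {8}:1
  |U|=2: {7,8}:2
  |U|=3: {6,7,8}:2
  |U|=4: {5,6,7,8}:2
  |U|=5: {3,5,6,7,8}:2  {4,5,6,7,8}:2
  |U|=6: {0,4,5,6,7,8}:2  {2,3,5,6,7,8}:2  {3,4,5,6,7,8}:4
  |U|=7: {0,3,4,5,6,7,8}:6  {1,2,3,5,6,7,8}:2  {2,3,4,5,6,7,8}:6
  start at 0(b): 8
  start at 1(d): 12
sum over floor = 20

20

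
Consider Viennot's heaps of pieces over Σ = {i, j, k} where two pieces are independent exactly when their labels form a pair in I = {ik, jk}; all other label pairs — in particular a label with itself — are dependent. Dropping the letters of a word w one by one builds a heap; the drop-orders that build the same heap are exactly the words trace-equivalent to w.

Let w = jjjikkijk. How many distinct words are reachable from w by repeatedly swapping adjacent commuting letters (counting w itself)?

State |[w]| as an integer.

84

#0=j has no predecessor
#1=j depends on [0:j]
#2=j depends on [1:j]
#3=i depends on [2:j]
#4=k has no predecessor
#5=k depends on [4:k]
#6=i depends on [3:i]
#7=j depends on [6:i]
#8=k depends on [5:k]
sources: [0:j, 4:k]
N(rest) = Σ N(rest − s) over sources s of rest; N(one piece) = 1:
  size 1 → [7]=1  [8]=1
  size 2 → [5,8]=1  [6,7]=1  [7,8]=2
  size 3 → [3,6,7]=1  [4,5,8]=1  [5,7,8]=3  [6,7,8]=3
  size 4 → [2,3,6,7]=1  [3,6,7,8]=4  [4,5,7,8]=4  [5,6,7,8]=6
  size 5 → [1,2,3,6,7]=1  [2,3,6,7,8]=5  [3,5,6,7,8]=10  [4,5,6,7,8]=10
  size 6 → [0,1,2,3,6,7]=1  [1,2,3,6,7,8]=6  [2,3,5,6,7,8]=15  [3,4,5,6,7,8]=20
  size 7 → [0,1,2,3,6,7,8]=7  [1,2,3,5,6,7,8]=21  [2,3,4,5,6,7,8]=35
  first=0(j) contributes 56
  first=4(k) contributes 28
|[w]| = 84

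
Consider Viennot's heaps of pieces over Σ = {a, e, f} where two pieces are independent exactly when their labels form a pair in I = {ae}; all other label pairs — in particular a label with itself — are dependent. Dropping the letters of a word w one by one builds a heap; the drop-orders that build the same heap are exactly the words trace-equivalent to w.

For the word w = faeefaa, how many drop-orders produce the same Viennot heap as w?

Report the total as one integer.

#0=f has no predecessor
#1=a depends on [0:f]
#2=e depends on [0:f]
#3=e depends on [2:e]
#4=f depends on [1:a, 3:e]
#5=a depends on [4:f]
#6=a depends on [5:a]
sources: [0:f]
N(rest) = Σ N(rest − s) over sources s of rest; N(one piece) = 1:
  size 1 → [6]=1
  size 2 → [5,6]=1
  size 3 → [4,5,6]=1
  size 4 → [1,4,5,6]=1  [3,4,5,6]=1
  size 5 → [1,3,4,5,6]=2  [2,3,4,5,6]=1
  first=0(f) contributes 3

3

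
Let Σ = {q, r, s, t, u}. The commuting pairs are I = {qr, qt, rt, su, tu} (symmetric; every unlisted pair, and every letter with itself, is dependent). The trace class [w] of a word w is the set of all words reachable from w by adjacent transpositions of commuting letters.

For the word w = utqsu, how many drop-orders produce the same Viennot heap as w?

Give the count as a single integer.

0(u) covers ∅
1(t) covers ∅
2(q) covers 0:u
3(s) covers 1:t, 2:q
4(u) covers 2:q
floor of heap: 0:u, 1:t
completions by unplaced set U, small U first (add the entries for U minus each lowest piece of U):
  |U|=1: {3}:1  {4}:1
  |U|=2: {1,3}:1  {3,4}:2
  |U|=3: {1,3,4}:3  {2,3,4}:2
  start at 0(u): 5
  start at 1(t): 2
sum over floor = 7

7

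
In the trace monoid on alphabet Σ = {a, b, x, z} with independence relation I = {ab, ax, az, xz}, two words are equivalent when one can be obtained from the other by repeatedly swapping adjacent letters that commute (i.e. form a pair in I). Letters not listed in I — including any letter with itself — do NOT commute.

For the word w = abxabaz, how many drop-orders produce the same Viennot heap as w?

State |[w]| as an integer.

drop 0:a onto floor
drop 1:b onto floor
drop 2:x onto {1:b}
drop 3:a onto {0:a}
drop 4:b onto {2:x}
drop 5:a onto {3:a}
drop 6:z onto {4:b}
ground layer = {0:a, 1:b}
drop-orders for the pieces not yet dropped (sum over which currently-grounded one goes next):
  1 to go: {5} 1  {6} 1
  2 to go: {3,5} 1  {4,6} 1  {5,6} 2
  3 to go: {0,3,5} 1  {2,4,6} 1  {3,5,6} 3  {4,5,6} 3
  4 to go: {0,3,5,6} 4  {1,2,4,6} 1  {2,4,5,6} 4  {3,4,5,6} 6
  5 to go: {0,3,4,5,6} 10  {1,2,4,5,6} 5  {2,3,4,5,6} 10
  if 0:a drops first: 15 orders
  if 1:b drops first: 20 orders
heap linearizations: 35

35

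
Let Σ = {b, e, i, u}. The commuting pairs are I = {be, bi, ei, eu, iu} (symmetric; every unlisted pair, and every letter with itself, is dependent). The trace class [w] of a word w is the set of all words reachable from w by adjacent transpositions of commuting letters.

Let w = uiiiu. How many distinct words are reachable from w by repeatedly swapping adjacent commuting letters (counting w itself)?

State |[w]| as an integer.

10

piece 0:u — minimal
piece 1:i — minimal
piece 2:i rests on {1:i}
piece 3:i rests on {2:i}
piece 4:u rests on {0:u}
minimal pieces: {0:u, 1:i}
ways to finish when only these pieces remain (= sum over removing one remaining piece with nothing left below it):
  1 left: {3}→1  {4}→1
  2 left: {0,4}→1  {2,3}→1  {3,4}→2
  3 left: {0,3,4}→3  {1,2,3}→1  {2,3,4}→3
  placing 0:u first → 4 extensions
  placing 1:i first → 6 extensions
total linear extensions = 10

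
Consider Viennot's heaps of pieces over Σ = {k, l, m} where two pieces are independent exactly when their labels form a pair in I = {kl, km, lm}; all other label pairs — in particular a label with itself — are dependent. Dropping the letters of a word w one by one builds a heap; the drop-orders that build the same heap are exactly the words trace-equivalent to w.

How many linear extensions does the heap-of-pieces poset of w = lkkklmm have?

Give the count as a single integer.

piece 0:l — minimal
piece 1:k — minimal
piece 2:k rests on {1:k}
piece 3:k rests on {2:k}
piece 4:l rests on {0:l}
piece 5:m — minimal
piece 6:m rests on {5:m}
minimal pieces: {0:l, 1:k, 5:m}
ways to finish when only these pieces remain (= sum over removing one remaining piece with nothing left below it):
  1 left: {3}→1  {4}→1  {6}→1
  2 left: {0,4}→1  {2,3}→1  {3,4}→2  {3,6}→2  {4,6}→2  {5,6}→1
  3 left: {0,3,4}→3  {0,4,6}→3  {1,2,3}→1  {2,3,4}→3  {2,3,6}→3  {3,4,6}→6  {3,5,6}→3  {4,5,6}→3
  4 left: {0,2,3,4}→6  {0,3,4,6}→12  {0,4,5,6}→6  {1,2,3,4}→4  {1,2,3,6}→4  {2,3,4,6}→12  {2,3,5,6}→6  {3,4,5,6}→12
  5 left: {0,1,2,3,4}→10  {0,2,3,4,6}→30  {0,3,4,5,6}→30  {1,2,3,4,6}→20  {1,2,3,5,6}→10  {2,3,4,5,6}→30
  placing 0:l first → 60 extensions
  placing 1:k first → 90 extensions
  placing 5:m first → 60 extensions
total linear extensions = 210

210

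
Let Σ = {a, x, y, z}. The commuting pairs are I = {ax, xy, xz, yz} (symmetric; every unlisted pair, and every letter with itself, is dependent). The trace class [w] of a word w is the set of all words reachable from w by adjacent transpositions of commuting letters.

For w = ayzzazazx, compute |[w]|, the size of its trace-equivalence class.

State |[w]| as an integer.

#0=a has no predecessor
#1=y depends on [0:a]
#2=z depends on [0:a]
#3=z depends on [2:z]
#4=a depends on [1:y, 3:z]
#5=z depends on [4:a]
#6=a depends on [5:z]
#7=z depends on [6:a]
#8=x has no predecessor
sources: [0:a, 8:x]
N(rest) = Σ N(rest − s) over sources s of rest; N(one piece) = 1:
  size 1 → [7]=1  [8]=1
  size 2 → [6,7]=1  [7,8]=2
  size 3 → [5,6,7]=1  [6,7,8]=3
  size 4 → [4,5,6,7]=1  [5,6,7,8]=4
  size 5 → [1,4,5,6,7]=1  [3,4,5,6,7]=1  [4,5,6,7,8]=5
  size 6 → [1,3,4,5,6,7]=2  [1,4,5,6,7,8]=6  [2,3,4,5,6,7]=1  [3,4,5,6,7,8]=6
  size 7 → [1,2,3,4,5,6,7]=3  [1,3,4,5,6,7,8]=14  [2,3,4,5,6,7,8]=7
  first=0(a) contributes 24
  first=8(x) contributes 3
|[w]| = 27

27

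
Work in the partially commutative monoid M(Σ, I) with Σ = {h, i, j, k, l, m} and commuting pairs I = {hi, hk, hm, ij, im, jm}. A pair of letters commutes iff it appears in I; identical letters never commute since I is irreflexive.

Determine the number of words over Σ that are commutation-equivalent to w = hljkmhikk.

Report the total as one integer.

12

0(h) covers ∅
1(l) covers 0:h
2(j) covers 1:l
3(k) covers 2:j
4(m) covers 3:k
5(h) covers 2:j
6(i) covers 3:k
7(k) covers 4:m, 6:i
8(k) covers 7:k
floor of heap: 0:h
completions by unplaced set U, small U first (add the entries for U minus each lowest piece of U):
  |U|=1: {5}:1  {8}:1
  |U|=2: {5,8}:2  {7,8}:1
  |U|=3: {4,7,8}:1  {5,7,8}:3  {6,7,8}:1
  |U|=4: {4,5,7,8}:4  {4,6,7,8}:2  {5,6,7,8}:4
  |U|=5: {3,4,6,7,8}:2  {4,5,6,7,8}:10
  |U|=6: {3,4,5,6,7,8}:12
  |U|=7: {2,3,4,5,6,7,8}:12
  start at 0(h): 12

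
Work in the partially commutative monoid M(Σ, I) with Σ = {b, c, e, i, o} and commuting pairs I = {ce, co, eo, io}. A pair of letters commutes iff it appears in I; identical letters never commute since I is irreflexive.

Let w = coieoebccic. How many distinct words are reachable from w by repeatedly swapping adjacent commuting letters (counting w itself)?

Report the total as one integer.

0(c) covers ∅
1(o) covers ∅
2(i) covers 0:c
3(e) covers 2:i
4(o) covers 1:o
5(e) covers 3:e
6(b) covers 4:o, 5:e
7(c) covers 6:b
8(c) covers 7:c
9(i) covers 8:c
10(c) covers 9:i
floor of heap: 0:c, 1:o
completions by unplaced set U, small U first (add the entries for U minus each lowest piece of U):
  |U|=1: {10}:1
  |U|=2: {9,10}:1
  |U|=3: {8,9,10}:1
  |U|=4: {7,8,9,10}:1
  |U|=5: {6,7,8,9,10}:1
  |U|=6: {4,6,7,8,9,10}:1  {5,6,7,8,9,10}:1
  |U|=7: {1,4,6,7,8,9,10}:1  {3,5,6,7,8,9,10}:1  {4,5,6,7,8,9,10}:2
  |U|=8: {1,4,5,6,7,8,9,10}:3  {2,3,5,6,7,8,9,10}:1  {3,4,5,6,7,8,9,10}:3
  |U|=9: {0,2,3,5,6,7,8,9,10}:1  {1,3,4,5,6,7,8,9,10}:6  {2,3,4,5,6,7,8,9,10}:4
  start at 0(c): 10
  start at 1(o): 5
sum over floor = 15

15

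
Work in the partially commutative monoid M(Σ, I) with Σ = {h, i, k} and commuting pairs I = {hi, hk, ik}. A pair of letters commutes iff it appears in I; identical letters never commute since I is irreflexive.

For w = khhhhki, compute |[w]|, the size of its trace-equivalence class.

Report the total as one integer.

drop 0:k onto floor
drop 1:h onto floor
drop 2:h onto {1:h}
drop 3:h onto {2:h}
drop 4:h onto {3:h}
drop 5:k onto {0:k}
drop 6:i onto floor
ground layer = {0:k, 1:h, 6:i}
drop-orders for the pieces not yet dropped (sum over which currently-grounded one goes next):
  1 to go: {4} 1  {5} 1  {6} 1
  2 to go: {0,5} 1  {3,4} 1  {4,5} 2  {4,6} 2  {5,6} 2
  3 to go: {0,4,5} 3  {0,5,6} 3  {2,3,4} 1  {3,4,5} 3  {3,4,6} 3  {4,5,6} 6
  4 to go: {0,3,4,5} 6  {0,4,5,6} 12  {1,2,3,4} 1  {2,3,4,5} 4  {2,3,4,6} 4  {3,4,5,6} 12
  5 to go: {0,2,3,4,5} 10  {0,3,4,5,6} 30  {1,2,3,4,5} 5  {1,2,3,4,6} 5  {2,3,4,5,6} 20
  if 0:k drops first: 30 orders
  if 1:h drops first: 60 orders
  if 6:i drops first: 15 orders
heap linearizations: 105

105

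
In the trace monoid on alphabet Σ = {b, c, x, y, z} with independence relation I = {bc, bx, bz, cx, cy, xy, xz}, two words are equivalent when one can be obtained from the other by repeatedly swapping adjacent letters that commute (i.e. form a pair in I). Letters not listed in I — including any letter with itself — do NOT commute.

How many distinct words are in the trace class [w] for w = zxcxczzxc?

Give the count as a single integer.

piece 0:z — minimal
piece 1:x — minimal
piece 2:c rests on {0:z}
piece 3:x rests on {1:x}
piece 4:c rests on {2:c}
piece 5:z rests on {4:c}
piece 6:z rests on {5:z}
piece 7:x rests on {3:x}
piece 8:c rests on {6:z}
minimal pieces: {0:z, 1:x}
ways to finish when only these pieces remain (= sum over removing one remaining piece with nothing left below it):
  1 left: {7}→1  {8}→1
  2 left: {3,7}→1  {6,8}→1  {7,8}→2
  3 left: {1,3,7}→1  {3,7,8}→3  {5,6,8}→1  {6,7,8}→3
  4 left: {1,3,7,8}→4  {3,6,7,8}→6  {4,5,6,8}→1  {5,6,7,8}→4
  5 left: {1,3,6,7,8}→10  {2,4,5,6,8}→1  {3,5,6,7,8}→10  {4,5,6,7,8}→5
  6 left: {0,2,4,5,6,8}→1  {1,3,5,6,7,8}→20  {2,4,5,6,7,8}→6  {3,4,5,6,7,8}→15
  7 left: {0,2,4,5,6,7,8}→7  {1,3,4,5,6,7,8}→35  {2,3,4,5,6,7,8}→21
  placing 0:z first → 56 extensions
  placing 1:x first → 28 extensions
total linear extensions = 84

84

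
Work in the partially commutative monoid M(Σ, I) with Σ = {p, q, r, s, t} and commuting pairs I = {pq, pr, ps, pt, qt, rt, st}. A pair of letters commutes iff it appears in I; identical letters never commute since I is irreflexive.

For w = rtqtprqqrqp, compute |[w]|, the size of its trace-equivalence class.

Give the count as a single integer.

#0=r has no predecessor
#1=t has no predecessor
#2=q depends on [0:r]
#3=t depends on [1:t]
#4=p has no predecessor
#5=r depends on [2:q]
#6=q depends on [5:r]
#7=q depends on [6:q]
#8=r depends on [7:q]
#9=q depends on [8:r]
#10=p depends on [4:p]
sources: [0:r, 1:t, 4:p]
N(rest) = Σ N(rest − s) over sources s of rest; N(one piece) = 1:
  size 1 → [3]=1  [9]=1  [10]=1
  size 2 → [1,3]=1  [3,9]=2  [3,10]=2  [4,10]=1  [8,9]=1  [9,10]=2
  size 3 → [1,3,9]=3  [1,3,10]=3  [3,4,10]=3  [3,8,9]=3  [3,9,10]=6  [4,9,10]=3  [7,8,9]=1  [8,9,10]=3
  size 4 → [1,3,4,10]=6  [1,3,8,9]=6  [1,3,9,10]=12  [3,4,9,10]=12  [3,7,8,9]=4  [3,8,9,10]=12  [4,8,9,10]=6  [6,7,8,9]=1  [7,8,9,10]=4
  size 5 → [1,3,4,9,10]=30  [1,3,7,8,9]=10  [1,3,8,9,10]=30  [3,4,8,9,10]=30  [3,6,7,8,9]=5  [3,7,8,9,10]=20  [4,7,8,9,10]=10  [5,6,7,8,9]=1  [6,7,8,9,10]=5
  size 6 → [1,3,4,8,9,10]=90  [1,3,6,7,8,9]=15  [1,3,7,8,9,10]=60  [2,5,6,7,8,9]=1  [3,4,7,8,9,10]=60  [3,5,6,7,8,9]=6  [3,6,7,8,9,10]=30  [4,6,7,8,9,10]=15  [5,6,7,8,9,10]=6
  size 7 → [0,2,5,6,7,8,9]=1  [1,3,4,7,8,9,10]=210  [1,3,5,6,7,8,9]=21  [1,3,6,7,8,9,10]=105  [2,3,5,6,7,8,9]=7  [2,5,6,7,8,9,10]=7  [3,4,6,7,8,9,10]=105  [3,5,6,7,8,9,10]=42  [4,5,6,7,8,9,10]=21
  size 8 → [0,2,3,5,6,7,8,9]=8  [0,2,5,6,7,8,9,10]=8  [1,2,3,5,6,7,8,9]=28  [1,3,4,6,7,8,9,10]=420  [1,3,5,6,7,8,9,10]=168  [2,3,5,6,7,8,9,10]=56  [2,4,5,6,7,8,9,10]=28  [3,4,5,6,7,8,9,10]=168
  size 9 → [0,1,2,3,5,6,7,8,9]=36  [0,2,3,5,6,7,8,9,10]=72  [0,2,4,5,6,7,8,9,10]=36  [1,2,3,5,6,7,8,9,10]=252  [1,3,4,5,6,7,8,9,10]=756  [2,3,4,5,6,7,8,9,10]=252
  first=0(r) contributes 1260
  first=1(t) contributes 360
  first=4(p) contributes 360
|[w]| = 1980

1980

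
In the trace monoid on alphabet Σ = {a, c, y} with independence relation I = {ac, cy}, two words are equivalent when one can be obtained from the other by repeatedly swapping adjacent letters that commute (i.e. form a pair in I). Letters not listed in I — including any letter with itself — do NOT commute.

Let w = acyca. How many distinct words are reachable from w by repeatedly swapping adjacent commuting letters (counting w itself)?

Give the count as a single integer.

drop 0:a onto floor
drop 1:c onto floor
drop 2:y onto {0:a}
drop 3:c onto {1:c}
drop 4:a onto {2:y}
ground layer = {0:a, 1:c}
drop-orders for the pieces not yet dropped (sum over which currently-grounded one goes next):
  1 to go: {3} 1  {4} 1
  2 to go: {1,3} 1  {2,4} 1  {3,4} 2
  3 to go: {0,2,4} 1  {1,3,4} 3  {2,3,4} 3
  if 0:a drops first: 6 orders
  if 1:c drops first: 4 orders
heap linearizations: 10

10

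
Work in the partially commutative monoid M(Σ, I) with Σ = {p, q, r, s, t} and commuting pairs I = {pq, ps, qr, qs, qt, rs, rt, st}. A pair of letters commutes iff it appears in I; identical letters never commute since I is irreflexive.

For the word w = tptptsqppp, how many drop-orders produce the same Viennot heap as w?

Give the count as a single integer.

90

#0=t has no predecessor
#1=p depends on [0:t]
#2=t depends on [1:p]
#3=p depends on [2:t]
#4=t depends on [3:p]
#5=s has no predecessor
#6=q has no predecessor
#7=p depends on [4:t]
#8=p depends on [7:p]
#9=p depends on [8:p]
sources: [0:t, 5:s, 6:q]
N(rest) = Σ N(rest − s) over sources s of rest; N(one piece) = 1:
  size 1 → [5]=1  [6]=1  [9]=1
  size 2 → [5,6]=2  [5,9]=2  [6,9]=2  [8,9]=1
  size 3 → [5,6,9]=6  [5,8,9]=3  [6,8,9]=3  [7,8,9]=1
  size 4 → [4,7,8,9]=1  [5,6,8,9]=12  [5,7,8,9]=4  [6,7,8,9]=4
  size 5 → [3,4,7,8,9]=1  [4,5,7,8,9]=5  [4,6,7,8,9]=5  [5,6,7,8,9]=20
  size 6 → [2,3,4,7,8,9]=1  [3,4,5,7,8,9]=6  [3,4,6,7,8,9]=6  [4,5,6,7,8,9]=30
  size 7 → [1,2,3,4,7,8,9]=1  [2,3,4,5,7,8,9]=7  [2,3,4,6,7,8,9]=7  [3,4,5,6,7,8,9]=42
  size 8 → [0,1,2,3,4,7,8,9]=1  [1,2,3,4,5,7,8,9]=8  [1,2,3,4,6,7,8,9]=8  [2,3,4,5,6,7,8,9]=56
  first=0(t) contributes 72
  first=5(s) contributes 9
  first=6(q) contributes 9
|[w]| = 90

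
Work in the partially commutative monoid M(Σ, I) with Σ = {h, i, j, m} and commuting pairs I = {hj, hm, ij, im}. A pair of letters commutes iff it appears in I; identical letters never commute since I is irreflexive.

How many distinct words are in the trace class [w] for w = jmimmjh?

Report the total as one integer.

piece 0:j — minimal
piece 1:m rests on {0:j}
piece 2:i — minimal
piece 3:m rests on {1:m}
piece 4:m rests on {3:m}
piece 5:j rests on {4:m}
piece 6:h rests on {2:i}
minimal pieces: {0:j, 2:i}
ways to finish when only these pieces remain (= sum over removing one remaining piece with nothing left below it):
  1 left: {5}→1  {6}→1
  2 left: {2,6}→1  {4,5}→1  {5,6}→2
  3 left: {2,5,6}→3  {3,4,5}→1  {4,5,6}→3
  4 left: {1,3,4,5}→1  {2,4,5,6}→6  {3,4,5,6}→4
  5 left: {0,1,3,4,5}→1  {1,3,4,5,6}→5  {2,3,4,5,6}→10
  placing 0:j first → 15 extensions
  placing 2:i first → 6 extensions
total linear extensions = 21

21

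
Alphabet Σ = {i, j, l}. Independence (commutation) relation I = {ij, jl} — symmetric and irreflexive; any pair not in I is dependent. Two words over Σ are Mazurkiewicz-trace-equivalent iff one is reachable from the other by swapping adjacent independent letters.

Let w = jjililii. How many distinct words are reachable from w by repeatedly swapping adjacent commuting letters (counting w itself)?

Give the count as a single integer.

28

#0=j has no predecessor
#1=j depends on [0:j]
#2=i has no predecessor
#3=l depends on [2:i]
#4=i depends on [3:l]
#5=l depends on [4:i]
#6=i depends on [5:l]
#7=i depends on [6:i]
sources: [0:j, 2:i]
N(rest) = Σ N(rest − s) over sources s of rest; N(one piece) = 1:
  size 1 → [1]=1  [7]=1
  size 2 → [0,1]=1  [1,7]=2  [6,7]=1
  size 3 → [0,1,7]=3  [1,6,7]=3  [5,6,7]=1
  size 4 → [0,1,6,7]=6  [1,5,6,7]=4  [4,5,6,7]=1
  size 5 → [0,1,5,6,7]=10  [1,4,5,6,7]=5  [3,4,5,6,7]=1
  size 6 → [0,1,4,5,6,7]=15  [1,3,4,5,6,7]=6  [2,3,4,5,6,7]=1
  first=0(j) contributes 7
  first=2(i) contributes 21
|[w]| = 28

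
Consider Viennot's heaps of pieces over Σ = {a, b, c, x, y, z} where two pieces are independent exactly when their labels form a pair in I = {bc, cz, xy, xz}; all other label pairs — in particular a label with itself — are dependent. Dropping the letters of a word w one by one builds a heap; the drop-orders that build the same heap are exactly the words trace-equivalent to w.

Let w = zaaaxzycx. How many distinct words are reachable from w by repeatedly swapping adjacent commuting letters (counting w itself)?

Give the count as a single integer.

piece 0:z — minimal
piece 1:a rests on {0:z}
piece 2:a rests on {1:a}
piece 3:a rests on {2:a}
piece 4:x rests on {3:a}
piece 5:z rests on {3:a}
piece 6:y rests on {5:z}
piece 7:c rests on {4:x, 6:y}
piece 8:x rests on {7:c}
minimal pieces: {0:z}
ways to finish when only these pieces remain (= sum over removing one remaining piece with nothing left below it):
  1 left: {8}→1
  2 left: {7,8}→1
  3 left: {4,7,8}→1  {6,7,8}→1
  4 left: {4,6,7,8}→2  {5,6,7,8}→1
  5 left: {4,5,6,7,8}→3
  6 left: {3,4,5,6,7,8}→3
  7 left: {2,3,4,5,6,7,8}→3
  placing 0:z first → 3 extensions

3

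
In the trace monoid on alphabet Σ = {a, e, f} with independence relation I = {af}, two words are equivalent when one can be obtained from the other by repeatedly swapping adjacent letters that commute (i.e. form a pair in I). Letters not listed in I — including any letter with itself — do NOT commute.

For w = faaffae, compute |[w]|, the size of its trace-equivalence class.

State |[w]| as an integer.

#0=f has no predecessor
#1=a has no predecessor
#2=a depends on [1:a]
#3=f depends on [0:f]
#4=f depends on [3:f]
#5=a depends on [2:a]
#6=e depends on [4:f, 5:a]
sources: [0:f, 1:a]
N(rest) = Σ N(rest − s) over sources s of rest; N(one piece) = 1:
  size 1 → [6]=1
  size 2 → [4,6]=1  [5,6]=1
  size 3 → [2,5,6]=1  [3,4,6]=1  [4,5,6]=2
  size 4 → [0,3,4,6]=1  [1,2,5,6]=1  [2,4,5,6]=3  [3,4,5,6]=3
  size 5 → [0,3,4,5,6]=4  [1,2,4,5,6]=4  [2,3,4,5,6]=6
  first=0(f) contributes 10
  first=1(a) contributes 10
|[w]| = 20

20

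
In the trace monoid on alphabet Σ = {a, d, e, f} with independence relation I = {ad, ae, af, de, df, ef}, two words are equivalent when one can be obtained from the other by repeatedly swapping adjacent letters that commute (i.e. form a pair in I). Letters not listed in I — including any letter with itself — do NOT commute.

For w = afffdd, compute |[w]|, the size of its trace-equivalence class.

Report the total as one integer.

60

piece 0:a — minimal
piece 1:f — minimal
piece 2:f rests on {1:f}
piece 3:f rests on {2:f}
piece 4:d — minimal
piece 5:d rests on {4:d}
minimal pieces: {0:a, 1:f, 4:d}
ways to finish when only these pieces remain (= sum over removing one remaining piece with nothing left below it):
  1 left: {0}→1  {3}→1  {5}→1
  2 left: {0,3}→2  {0,5}→2  {2,3}→1  {3,5}→2  {4,5}→1
  3 left: {0,2,3}→3  {0,3,5}→6  {0,4,5}→3  {1,2,3}→1  {2,3,5}→3  {3,4,5}→3
  4 left: {0,1,2,3}→4  {0,2,3,5}→12  {0,3,4,5}→12  {1,2,3,5}→4  {2,3,4,5}→6
  placing 0:a first → 10 extensions
  placing 1:f first → 30 extensions
  placing 4:d first → 20 extensions
total linear extensions = 60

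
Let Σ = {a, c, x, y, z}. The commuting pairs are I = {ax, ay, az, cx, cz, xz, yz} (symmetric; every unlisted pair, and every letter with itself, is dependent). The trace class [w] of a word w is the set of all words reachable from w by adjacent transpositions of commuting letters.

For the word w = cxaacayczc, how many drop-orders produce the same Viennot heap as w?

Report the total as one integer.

#0=c has no predecessor
#1=x has no predecessor
#2=a depends on [0:c]
#3=a depends on [2:a]
#4=c depends on [3:a]
#5=a depends on [4:c]
#6=y depends on [1:x, 4:c]
#7=c depends on [5:a, 6:y]
#8=z has no predecessor
#9=c depends on [7:c]
sources: [0:c, 1:x, 8:z]
N(rest) = Σ N(rest − s) over sources s of rest; N(one piece) = 1:
  size 1 → [8]=1  [9]=1
  size 2 → [7,9]=1  [8,9]=2
  size 3 → [5,7,9]=1  [6,7,9]=1  [7,8,9]=3
  size 4 → [1,6,7,9]=1  [5,6,7,9]=2  [5,7,8,9]=4  [6,7,8,9]=4
  size 5 → [1,5,6,7,9]=3  [1,6,7,8,9]=5  [4,5,6,7,9]=2  [5,6,7,8,9]=10
  size 6 → [1,4,5,6,7,9]=5  [1,5,6,7,8,9]=18  [3,4,5,6,7,9]=2  [4,5,6,7,8,9]=12
  size 7 → [1,3,4,5,6,7,9]=7  [1,4,5,6,7,8,9]=35  [2,3,4,5,6,7,9]=2  [3,4,5,6,7,8,9]=14
  size 8 → [0,2,3,4,5,6,7,9]=2  [1,2,3,4,5,6,7,9]=9  [1,3,4,5,6,7,8,9]=56  [2,3,4,5,6,7,8,9]=16
  first=0(c) contributes 81
  first=1(x) contributes 18
  first=8(z) contributes 11
|[w]| = 110

110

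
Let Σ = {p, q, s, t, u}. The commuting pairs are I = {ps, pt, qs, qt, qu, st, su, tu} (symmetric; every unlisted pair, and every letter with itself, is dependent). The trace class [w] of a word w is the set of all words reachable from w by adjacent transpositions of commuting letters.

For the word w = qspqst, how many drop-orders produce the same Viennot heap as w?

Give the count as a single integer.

60

#0=q has no predecessor
#1=s has no predecessor
#2=p depends on [0:q]
#3=q depends on [2:p]
#4=s depends on [1:s]
#5=t has no predecessor
sources: [0:q, 1:s, 5:t]
N(rest) = Σ N(rest − s) over sources s of rest; N(one piece) = 1:
  size 1 → [3]=1  [4]=1  [5]=1
  size 2 → [1,4]=1  [2,3]=1  [3,4]=2  [3,5]=2  [4,5]=2
  size 3 → [0,2,3]=1  [1,3,4]=3  [1,4,5]=3  [2,3,4]=3  [2,3,5]=3  [3,4,5]=6
  size 4 → [0,2,3,4]=4  [0,2,3,5]=4  [1,2,3,4]=6  [1,3,4,5]=12  [2,3,4,5]=12
  first=0(q) contributes 30
  first=1(s) contributes 20
  first=5(t) contributes 10
|[w]| = 60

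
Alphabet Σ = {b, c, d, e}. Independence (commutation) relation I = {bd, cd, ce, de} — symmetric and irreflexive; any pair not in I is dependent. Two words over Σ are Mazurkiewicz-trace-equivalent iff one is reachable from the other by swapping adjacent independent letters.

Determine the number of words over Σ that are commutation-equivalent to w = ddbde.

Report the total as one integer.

10

drop 0:d onto floor
drop 1:d onto {0:d}
drop 2:b onto floor
drop 3:d onto {1:d}
drop 4:e onto {2:b}
ground layer = {0:d, 2:b}
drop-orders for the pieces not yet dropped (sum over which currently-grounded one goes next):
  1 to go: {3} 1  {4} 1
  2 to go: {1,3} 1  {2,4} 1  {3,4} 2
  3 to go: {0,1,3} 1  {1,3,4} 3  {2,3,4} 3
  if 0:d drops first: 6 orders
  if 2:b drops first: 4 orders
heap linearizations: 10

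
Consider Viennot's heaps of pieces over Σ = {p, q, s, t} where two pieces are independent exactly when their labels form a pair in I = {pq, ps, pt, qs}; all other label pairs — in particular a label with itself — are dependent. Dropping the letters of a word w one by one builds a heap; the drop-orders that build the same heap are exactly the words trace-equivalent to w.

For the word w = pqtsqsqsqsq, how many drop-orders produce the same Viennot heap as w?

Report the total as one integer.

770

0(p) covers ∅
1(q) covers ∅
2(t) covers 1:q
3(s) covers 2:t
4(q) covers 2:t
5(s) covers 3:s
6(q) covers 4:q
7(s) covers 5:s
8(q) covers 6:q
9(s) covers 7:s
10(q) covers 8:q
floor of heap: 0:p, 1:q
completions by unplaced set U, small U first (add the entries for U minus each lowest piece of U):
  |U|=1: {0}:1  {9}:1  {10}:1
  |U|=2: {0,9}:2  {0,10}:2  {7,9}:1  {8,10}:1  {9,10}:2
  |U|=3: {0,7,9}:3  {0,8,10}:3  {0,9,10}:6  {5,7,9}:1  {6,8,10}:1  {7,9,10}:3  {8,9,10}:3
  |U|=4: {0,5,7,9}:4  {0,6,8,10}:4  {0,7,9,10}:12  {0,8,9,10}:12  {3,5,7,9}:1  {4,6,8,10}:1  {5,7,9,10}:4  {6,8,9,10}:4  {7,8,9,10}:6
  |U|=5: {0,3,5,7,9}:5  {0,4,6,8,10}:5  {0,5,7,9,10}:20  {0,6,8,9,10}:20  {0,7,8,9,10}:30  {3,5,7,9,10}:5  {4,6,8,9,10}:5  {5,7,8,9,10}:10  {6,7,8,9,10}:10
  |U|=6: {0,3,5,7,9,10}:30  {0,4,6,8,9,10}:30  {0,5,7,8,9,10}:60  {0,6,7,8,9,10}:60  {3,5,7,8,9,10}:15  {4,6,7,8,9,10}:15  {5,6,7,8,9,10}:20
  |U|=7: {0,3,5,7,8,9,10}:105  {0,4,6,7,8,9,10}:105  {0,5,6,7,8,9,10}:140  {3,5,6,7,8,9,10}:35  {4,5,6,7,8,9,10}:35
  |U|=8: {0,3,5,6,7,8,9,10}:280  {0,4,5,6,7,8,9,10}:280  {3,4,5,6,7,8,9,10}:70
  |U|=9: {0,3,4,5,6,7,8,9,10}:630  {2,3,4,5,6,7,8,9,10}:70
  start at 0(p): 70
  start at 1(q): 700
sum over floor = 770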